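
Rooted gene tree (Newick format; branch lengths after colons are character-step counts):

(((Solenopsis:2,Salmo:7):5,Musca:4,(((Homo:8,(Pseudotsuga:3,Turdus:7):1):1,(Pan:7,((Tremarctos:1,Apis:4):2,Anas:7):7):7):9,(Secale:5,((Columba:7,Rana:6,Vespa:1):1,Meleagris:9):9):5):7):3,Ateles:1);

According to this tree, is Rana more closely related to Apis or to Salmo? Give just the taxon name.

The MRCA of Rana and Apis subtends (((Homo,(Pseudotsuga,Turdus)),(Pan,((Tremarctos,Apis),Anas))),(Secale,((Columba,Rana,Vespa),Meleagris))) (12 taxa).
The MRCA of Rana and Salmo subtends ((Solenopsis,Salmo),Musca,(((Homo,(Pseudotsuga,Turdus)),(Pan,((Tremarctos,Apis),Anas))),(Secale,((Columba,Rana,Vespa),Meleagris)))) (15 taxa).
The first is nested inside the second, so Rana shares a more recent common ancestor with Apis.

Apis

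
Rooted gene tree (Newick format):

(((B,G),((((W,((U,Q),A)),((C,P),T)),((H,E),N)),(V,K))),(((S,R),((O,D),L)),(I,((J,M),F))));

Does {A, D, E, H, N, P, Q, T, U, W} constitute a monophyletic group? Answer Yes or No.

The MRCA of the listed taxa is the root, so the smallest clade containing them is the whole tree.
That clade also contains B, C, F, G, I, J, K, L, M, O, R, S, V, which are not in the proposed group, so the group is not monophyletic.

No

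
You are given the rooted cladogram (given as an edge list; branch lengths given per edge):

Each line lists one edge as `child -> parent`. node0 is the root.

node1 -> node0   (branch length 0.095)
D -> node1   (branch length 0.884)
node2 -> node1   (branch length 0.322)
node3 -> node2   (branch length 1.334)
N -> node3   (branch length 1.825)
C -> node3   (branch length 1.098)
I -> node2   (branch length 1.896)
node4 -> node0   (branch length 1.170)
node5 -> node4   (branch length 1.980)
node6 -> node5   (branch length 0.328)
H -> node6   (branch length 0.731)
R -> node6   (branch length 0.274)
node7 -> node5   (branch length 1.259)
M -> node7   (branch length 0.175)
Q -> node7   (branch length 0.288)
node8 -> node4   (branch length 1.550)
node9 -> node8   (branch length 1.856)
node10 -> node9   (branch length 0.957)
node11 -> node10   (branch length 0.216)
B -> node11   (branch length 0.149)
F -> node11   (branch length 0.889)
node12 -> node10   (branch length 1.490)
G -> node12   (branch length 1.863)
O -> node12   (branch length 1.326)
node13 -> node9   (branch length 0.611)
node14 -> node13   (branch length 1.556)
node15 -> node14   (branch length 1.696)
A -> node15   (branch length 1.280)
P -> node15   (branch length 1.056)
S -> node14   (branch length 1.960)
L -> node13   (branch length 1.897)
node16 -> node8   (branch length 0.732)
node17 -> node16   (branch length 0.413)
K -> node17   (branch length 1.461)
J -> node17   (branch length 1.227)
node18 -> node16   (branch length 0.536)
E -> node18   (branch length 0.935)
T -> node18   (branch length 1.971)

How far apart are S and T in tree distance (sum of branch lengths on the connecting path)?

9.222

The path runs S → … → MRCA → … → T; the MRCA is the node subtending ((((B,F),(G,O)),(((A,P),S),L)),((K,J),(E,T))).
Branch lengths along that path: 1.960 + 1.556 + 0.611 + 1.856 + 0.732 + 0.536 + 1.971 = 9.222.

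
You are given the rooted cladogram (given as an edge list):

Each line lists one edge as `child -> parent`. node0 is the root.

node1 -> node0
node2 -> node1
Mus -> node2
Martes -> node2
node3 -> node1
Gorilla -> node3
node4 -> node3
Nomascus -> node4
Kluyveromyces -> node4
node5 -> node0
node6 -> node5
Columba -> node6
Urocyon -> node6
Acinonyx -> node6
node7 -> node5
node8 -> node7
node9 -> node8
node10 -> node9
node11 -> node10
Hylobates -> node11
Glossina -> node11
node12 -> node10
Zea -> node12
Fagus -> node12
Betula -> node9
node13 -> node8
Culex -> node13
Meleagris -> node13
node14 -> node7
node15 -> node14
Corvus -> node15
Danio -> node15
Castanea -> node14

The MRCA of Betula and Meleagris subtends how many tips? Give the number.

7

The MRCA of Betula and Meleagris is the node subtending ((((Hylobates,Glossina),(Zea,Fagus)),Betula),(Culex,Meleagris)).
That clade contains 7 terminal taxa: Betula, Culex, Fagus, Glossina, Hylobates, Meleagris, Zea.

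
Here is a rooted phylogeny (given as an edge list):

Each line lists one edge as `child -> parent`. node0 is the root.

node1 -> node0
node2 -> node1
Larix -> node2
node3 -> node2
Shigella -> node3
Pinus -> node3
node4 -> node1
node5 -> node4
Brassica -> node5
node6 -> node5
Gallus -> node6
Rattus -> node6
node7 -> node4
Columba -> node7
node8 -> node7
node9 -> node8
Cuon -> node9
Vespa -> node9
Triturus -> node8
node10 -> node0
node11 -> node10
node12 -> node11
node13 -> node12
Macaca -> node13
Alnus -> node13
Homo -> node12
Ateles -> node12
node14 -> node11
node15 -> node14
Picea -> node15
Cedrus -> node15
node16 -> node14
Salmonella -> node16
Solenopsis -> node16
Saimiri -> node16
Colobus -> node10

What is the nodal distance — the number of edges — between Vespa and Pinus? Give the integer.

The MRCA of Vespa and Pinus is the node subtending ((Larix,(Shigella,Pinus)),((Brassica,(Gallus,Rattus)),(Columba,((Cuon,Vespa),Triturus)))).
From Vespa up to that node: 5 branches. From Pinus up to the same node: 3 branches. Total: 5 + 3 = 8.

8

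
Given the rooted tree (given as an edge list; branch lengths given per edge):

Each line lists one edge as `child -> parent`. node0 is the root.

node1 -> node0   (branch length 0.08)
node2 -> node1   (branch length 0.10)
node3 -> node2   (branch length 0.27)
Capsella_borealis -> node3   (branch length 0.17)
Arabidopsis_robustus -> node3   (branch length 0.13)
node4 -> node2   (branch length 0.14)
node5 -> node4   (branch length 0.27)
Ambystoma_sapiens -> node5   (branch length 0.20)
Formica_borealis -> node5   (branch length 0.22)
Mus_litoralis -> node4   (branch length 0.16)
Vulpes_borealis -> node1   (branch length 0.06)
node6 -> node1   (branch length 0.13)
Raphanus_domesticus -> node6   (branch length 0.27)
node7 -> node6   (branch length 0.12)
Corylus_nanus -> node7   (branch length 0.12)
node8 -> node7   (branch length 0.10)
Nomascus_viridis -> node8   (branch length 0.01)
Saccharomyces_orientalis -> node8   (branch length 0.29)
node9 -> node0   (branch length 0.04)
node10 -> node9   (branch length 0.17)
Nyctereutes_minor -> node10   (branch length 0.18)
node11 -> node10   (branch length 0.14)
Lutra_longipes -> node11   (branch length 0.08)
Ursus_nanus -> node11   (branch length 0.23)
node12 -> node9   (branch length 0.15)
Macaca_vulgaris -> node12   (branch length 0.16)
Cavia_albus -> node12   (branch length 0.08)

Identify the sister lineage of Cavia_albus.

Cavia_albus attaches to the tree at the node subtending (Macaca_vulgaris,Cavia_albus).
The other lineage descending from that same node — the sister group — is the single tip Macaca_vulgaris.

Macaca_vulgaris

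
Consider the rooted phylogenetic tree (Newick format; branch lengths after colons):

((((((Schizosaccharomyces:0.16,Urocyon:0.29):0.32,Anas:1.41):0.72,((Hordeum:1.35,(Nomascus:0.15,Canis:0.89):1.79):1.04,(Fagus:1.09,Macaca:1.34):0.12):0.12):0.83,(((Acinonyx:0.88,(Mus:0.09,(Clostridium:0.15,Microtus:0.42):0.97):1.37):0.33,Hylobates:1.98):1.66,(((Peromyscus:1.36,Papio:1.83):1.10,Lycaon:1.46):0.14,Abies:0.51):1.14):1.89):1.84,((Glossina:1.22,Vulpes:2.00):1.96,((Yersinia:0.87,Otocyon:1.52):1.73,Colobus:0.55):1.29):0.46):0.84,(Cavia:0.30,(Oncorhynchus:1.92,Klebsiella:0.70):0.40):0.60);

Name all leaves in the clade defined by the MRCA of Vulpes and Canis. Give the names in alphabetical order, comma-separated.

Abies, Acinonyx, Anas, Canis, Clostridium, Colobus, Fagus, Glossina, Hordeum, Hylobates, Lycaon, Macaca, Microtus, Mus, Nomascus, Otocyon, Papio, Peromyscus, Schizosaccharomyces, Urocyon, Vulpes, Yersinia

Tracing Vulpes: it sits inside (Glossina,Vulpes).
Tracing Canis: it sits inside (Nomascus,Canis).
The smallest clade enclosing both is (((((Schizosaccharomyces,Urocyon),Anas),((Hordeum,(Nomascus,Canis)),(Fagus,Macaca))),(((Acinonyx,(Mus,(Clostridium,Microtus))),Hylobates),(((Peromyscus,Papio),Lycaon),Abies))),((Glossina,Vulpes),((Yersinia,Otocyon),Colobus))); the answer is its 22 terminal taxa in alphabetical order.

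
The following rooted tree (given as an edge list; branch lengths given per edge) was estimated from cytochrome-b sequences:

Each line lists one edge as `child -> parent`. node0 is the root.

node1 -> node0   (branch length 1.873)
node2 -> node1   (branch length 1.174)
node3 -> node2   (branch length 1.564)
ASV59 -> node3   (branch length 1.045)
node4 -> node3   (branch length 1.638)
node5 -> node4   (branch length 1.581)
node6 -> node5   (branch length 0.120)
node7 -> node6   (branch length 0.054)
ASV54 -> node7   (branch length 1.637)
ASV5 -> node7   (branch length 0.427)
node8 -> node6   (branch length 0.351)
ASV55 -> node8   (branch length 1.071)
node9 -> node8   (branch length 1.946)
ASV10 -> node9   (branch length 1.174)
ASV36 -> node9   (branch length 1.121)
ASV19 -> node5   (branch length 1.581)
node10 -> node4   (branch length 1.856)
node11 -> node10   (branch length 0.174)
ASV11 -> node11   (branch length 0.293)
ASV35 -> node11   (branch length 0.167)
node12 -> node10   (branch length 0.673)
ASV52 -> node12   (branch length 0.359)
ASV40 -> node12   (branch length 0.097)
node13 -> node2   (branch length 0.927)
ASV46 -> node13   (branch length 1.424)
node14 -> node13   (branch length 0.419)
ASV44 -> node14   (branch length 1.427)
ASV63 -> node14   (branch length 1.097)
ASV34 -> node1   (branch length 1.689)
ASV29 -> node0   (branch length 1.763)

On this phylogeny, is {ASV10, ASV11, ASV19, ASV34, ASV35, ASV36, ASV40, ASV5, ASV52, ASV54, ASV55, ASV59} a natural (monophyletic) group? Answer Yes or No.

No

The MRCA of the listed taxa subtends (((ASV59,((((ASV54,ASV5),(ASV55,(ASV10,ASV36))),ASV19),((ASV11,ASV35),(ASV52,ASV40)))),(ASV46,(ASV44,ASV63))),ASV34).
That clade also contains ASV44, ASV46, ASV63, which are not in the proposed group, so the group is not monophyletic.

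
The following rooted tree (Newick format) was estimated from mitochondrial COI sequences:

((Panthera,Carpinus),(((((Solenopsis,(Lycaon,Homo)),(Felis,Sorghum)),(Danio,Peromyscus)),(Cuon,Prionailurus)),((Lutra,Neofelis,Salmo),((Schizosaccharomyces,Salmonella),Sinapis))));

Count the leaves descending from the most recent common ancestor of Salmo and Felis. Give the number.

The MRCA of Salmo and Felis is the node subtending (((((Solenopsis,(Lycaon,Homo)),(Felis,Sorghum)),(Danio,Peromyscus)),(Cuon,Prionailurus)),((Lutra,Neofelis,Salmo),((Schizosaccharomyces,Salmonella),Sinapis))).
That clade contains 15 terminal taxa: Cuon, Danio, Felis, Homo, Lutra, Lycaon, Neofelis, Peromyscus, Prionailurus, Salmo, Salmonella, Schizosaccharomyces, Sinapis, Solenopsis, Sorghum.

15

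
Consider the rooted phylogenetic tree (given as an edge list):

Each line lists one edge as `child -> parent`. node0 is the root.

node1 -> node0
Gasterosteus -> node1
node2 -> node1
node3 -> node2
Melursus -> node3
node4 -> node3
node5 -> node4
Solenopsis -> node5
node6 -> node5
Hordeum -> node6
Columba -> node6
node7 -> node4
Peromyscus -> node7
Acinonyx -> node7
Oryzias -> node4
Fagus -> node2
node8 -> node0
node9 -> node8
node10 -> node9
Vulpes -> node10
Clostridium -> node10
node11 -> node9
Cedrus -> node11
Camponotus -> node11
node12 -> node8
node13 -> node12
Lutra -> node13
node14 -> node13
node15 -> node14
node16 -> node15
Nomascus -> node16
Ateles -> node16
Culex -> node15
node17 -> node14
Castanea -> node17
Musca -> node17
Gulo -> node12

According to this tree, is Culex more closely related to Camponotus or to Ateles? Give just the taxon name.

Ateles

The MRCA of Culex and Ateles subtends ((Nomascus,Ateles),Culex) (3 taxa).
The MRCA of Culex and Camponotus subtends (((Vulpes,Clostridium),(Cedrus,Camponotus)),((Lutra,(((Nomascus,Ateles),Culex),(Castanea,Musca))),Gulo)) (11 taxa).
The first is nested inside the second, so Culex shares a more recent common ancestor with Ateles.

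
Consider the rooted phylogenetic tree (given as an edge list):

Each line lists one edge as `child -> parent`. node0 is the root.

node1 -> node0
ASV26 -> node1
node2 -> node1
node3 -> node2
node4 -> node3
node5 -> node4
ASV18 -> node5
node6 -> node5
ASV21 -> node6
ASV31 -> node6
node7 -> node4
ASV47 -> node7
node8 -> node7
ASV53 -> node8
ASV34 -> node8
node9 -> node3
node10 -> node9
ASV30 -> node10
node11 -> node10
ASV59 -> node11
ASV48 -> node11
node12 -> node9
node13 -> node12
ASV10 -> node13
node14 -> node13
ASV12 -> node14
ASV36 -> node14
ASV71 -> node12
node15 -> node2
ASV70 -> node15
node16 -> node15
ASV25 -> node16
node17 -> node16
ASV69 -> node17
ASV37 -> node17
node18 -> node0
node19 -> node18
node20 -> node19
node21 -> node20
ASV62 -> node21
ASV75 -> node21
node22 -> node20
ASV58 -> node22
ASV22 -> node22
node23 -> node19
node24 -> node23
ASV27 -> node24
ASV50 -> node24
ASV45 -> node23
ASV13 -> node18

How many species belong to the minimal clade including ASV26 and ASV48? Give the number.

18

The MRCA of ASV26 and ASV48 is the node subtending (ASV26,((((ASV18,(ASV21,ASV31)),(ASV47,(ASV53,ASV34))),((ASV30,(ASV59,ASV48)),((ASV10,(ASV12,ASV36)),ASV71))),(ASV70,(ASV25,(ASV69,ASV37))))).
That clade contains 18 terminal taxa: ASV10, ASV12, ASV18, ASV21, ASV25, ASV26, ASV30, ASV31, ASV34, ASV36, ASV37, ASV47, ASV48, ASV53, ASV59, ASV69, ASV70, ASV71.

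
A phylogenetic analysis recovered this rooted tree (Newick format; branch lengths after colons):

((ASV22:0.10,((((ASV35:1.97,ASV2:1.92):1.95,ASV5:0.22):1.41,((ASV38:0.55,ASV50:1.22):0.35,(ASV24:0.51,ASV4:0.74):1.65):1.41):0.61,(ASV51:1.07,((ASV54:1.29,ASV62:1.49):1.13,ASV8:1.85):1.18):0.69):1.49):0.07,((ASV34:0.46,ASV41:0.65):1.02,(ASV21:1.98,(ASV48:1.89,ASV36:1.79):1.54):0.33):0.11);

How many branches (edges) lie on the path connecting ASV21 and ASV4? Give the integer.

9

The MRCA of ASV21 and ASV4 is the root of the tree.
From ASV21 up to that node: 3 branches. From ASV4 up to the same node: 6 branches. Total: 3 + 6 = 9.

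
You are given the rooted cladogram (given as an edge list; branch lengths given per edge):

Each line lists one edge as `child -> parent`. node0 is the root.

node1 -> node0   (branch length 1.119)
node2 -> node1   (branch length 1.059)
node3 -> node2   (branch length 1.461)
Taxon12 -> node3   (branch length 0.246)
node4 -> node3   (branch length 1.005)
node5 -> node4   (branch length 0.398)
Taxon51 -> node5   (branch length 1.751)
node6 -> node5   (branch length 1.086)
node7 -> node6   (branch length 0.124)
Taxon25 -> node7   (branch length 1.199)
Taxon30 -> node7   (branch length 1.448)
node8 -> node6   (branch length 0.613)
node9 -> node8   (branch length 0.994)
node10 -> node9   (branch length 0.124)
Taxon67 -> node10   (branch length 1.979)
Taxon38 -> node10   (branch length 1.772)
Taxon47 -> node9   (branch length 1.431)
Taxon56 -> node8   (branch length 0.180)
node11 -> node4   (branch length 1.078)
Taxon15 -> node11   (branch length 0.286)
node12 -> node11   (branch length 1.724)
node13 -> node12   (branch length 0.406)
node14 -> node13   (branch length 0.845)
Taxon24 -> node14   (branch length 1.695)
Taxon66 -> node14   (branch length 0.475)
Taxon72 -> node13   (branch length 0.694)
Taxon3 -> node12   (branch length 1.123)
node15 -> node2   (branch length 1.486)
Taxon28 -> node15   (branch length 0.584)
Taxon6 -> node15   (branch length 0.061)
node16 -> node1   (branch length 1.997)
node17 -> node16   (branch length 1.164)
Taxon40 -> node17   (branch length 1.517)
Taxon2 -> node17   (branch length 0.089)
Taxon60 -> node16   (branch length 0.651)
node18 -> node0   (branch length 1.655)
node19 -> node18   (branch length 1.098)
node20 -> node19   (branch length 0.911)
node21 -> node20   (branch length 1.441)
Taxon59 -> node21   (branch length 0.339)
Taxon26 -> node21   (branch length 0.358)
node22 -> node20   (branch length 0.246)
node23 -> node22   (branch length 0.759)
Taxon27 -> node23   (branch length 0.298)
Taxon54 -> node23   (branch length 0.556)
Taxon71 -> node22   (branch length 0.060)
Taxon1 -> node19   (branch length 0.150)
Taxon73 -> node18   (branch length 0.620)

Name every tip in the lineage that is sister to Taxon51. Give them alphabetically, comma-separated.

Taxon25, Taxon30, Taxon38, Taxon47, Taxon56, Taxon67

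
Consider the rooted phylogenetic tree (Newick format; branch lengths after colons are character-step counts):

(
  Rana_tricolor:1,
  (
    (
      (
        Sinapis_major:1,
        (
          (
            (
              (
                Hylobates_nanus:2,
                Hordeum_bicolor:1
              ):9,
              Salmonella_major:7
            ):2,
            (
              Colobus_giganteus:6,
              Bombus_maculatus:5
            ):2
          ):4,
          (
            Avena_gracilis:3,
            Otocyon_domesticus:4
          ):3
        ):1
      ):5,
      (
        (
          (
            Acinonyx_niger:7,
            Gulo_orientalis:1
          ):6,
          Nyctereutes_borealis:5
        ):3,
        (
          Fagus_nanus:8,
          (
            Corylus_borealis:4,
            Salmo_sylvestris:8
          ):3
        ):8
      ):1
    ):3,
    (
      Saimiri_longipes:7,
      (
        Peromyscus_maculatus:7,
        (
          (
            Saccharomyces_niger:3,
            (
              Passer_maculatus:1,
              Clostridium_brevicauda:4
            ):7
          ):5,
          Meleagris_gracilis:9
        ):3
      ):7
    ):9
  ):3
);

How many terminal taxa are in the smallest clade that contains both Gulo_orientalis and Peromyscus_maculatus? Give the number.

20

The MRCA of Gulo_orientalis and Peromyscus_maculatus is the node subtending (((Sinapis_major,((((Hylobates_nanus,Hordeum_bicolor),Salmonella_major),(Colobus_giganteus,Bombus_maculatus)),(Avena_gracilis,Otocyon_domesticus))),(((Acinonyx_niger,Gulo_orientalis),Nyctereutes_borealis),(Fagus_nanus,(Corylus_borealis,Salmo_sylvestris)))),(Saimiri_longipes,(Peromyscus_maculatus,((Saccharomyces_niger,(Passer_maculatus,Clostridium_brevicauda)),Meleagris_gracilis)))).
That clade contains 20 terminal taxa: Acinonyx_niger, Avena_gracilis, Bombus_maculatus, Clostridium_brevicauda, Colobus_giganteus, Corylus_borealis, Fagus_nanus, Gulo_orientalis, Hordeum_bicolor, Hylobates_nanus, Meleagris_gracilis, Nyctereutes_borealis, Otocyon_domesticus, Passer_maculatus, Peromyscus_maculatus, Saccharomyces_niger, Saimiri_longipes, Salmo_sylvestris, Salmonella_major, Sinapis_major.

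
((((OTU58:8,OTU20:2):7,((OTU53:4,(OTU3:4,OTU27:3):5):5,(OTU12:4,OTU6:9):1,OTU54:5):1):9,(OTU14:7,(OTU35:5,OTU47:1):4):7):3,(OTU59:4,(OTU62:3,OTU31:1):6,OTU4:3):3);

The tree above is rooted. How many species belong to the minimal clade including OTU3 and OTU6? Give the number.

6

The MRCA of OTU3 and OTU6 is the node subtending ((OTU53,(OTU3,OTU27)),(OTU12,OTU6),OTU54).
That clade contains 6 terminal taxa: OTU12, OTU27, OTU3, OTU53, OTU54, OTU6.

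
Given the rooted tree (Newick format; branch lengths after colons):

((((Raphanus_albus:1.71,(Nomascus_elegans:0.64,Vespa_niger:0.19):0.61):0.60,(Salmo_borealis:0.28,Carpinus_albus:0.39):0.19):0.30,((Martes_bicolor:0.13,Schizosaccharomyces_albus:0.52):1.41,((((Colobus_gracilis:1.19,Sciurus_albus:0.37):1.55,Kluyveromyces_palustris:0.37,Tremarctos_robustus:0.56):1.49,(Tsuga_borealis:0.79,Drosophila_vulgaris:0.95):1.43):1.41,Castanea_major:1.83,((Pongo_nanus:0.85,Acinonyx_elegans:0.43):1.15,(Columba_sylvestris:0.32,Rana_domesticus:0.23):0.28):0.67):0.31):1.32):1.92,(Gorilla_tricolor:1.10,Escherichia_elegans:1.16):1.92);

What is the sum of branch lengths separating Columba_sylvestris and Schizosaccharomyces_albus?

3.51

The path runs Columba_sylvestris → … → MRCA → … → Schizosaccharomyces_albus; the MRCA is the node subtending ((Martes_bicolor,Schizosaccharomyces_albus),((((Colobus_gracilis,Sciurus_albus),Kluyveromyces_palustris,Tremarctos_robustus),(Tsuga_borealis,Drosophila_vulgaris)),Castanea_major,((Pongo_nanus,Acinonyx_elegans),(Columba_sylvestris,Rana_domesticus)))).
Branch lengths along that path: 0.32 + 0.28 + 0.67 + 0.31 + 1.41 + 0.52 = 3.51.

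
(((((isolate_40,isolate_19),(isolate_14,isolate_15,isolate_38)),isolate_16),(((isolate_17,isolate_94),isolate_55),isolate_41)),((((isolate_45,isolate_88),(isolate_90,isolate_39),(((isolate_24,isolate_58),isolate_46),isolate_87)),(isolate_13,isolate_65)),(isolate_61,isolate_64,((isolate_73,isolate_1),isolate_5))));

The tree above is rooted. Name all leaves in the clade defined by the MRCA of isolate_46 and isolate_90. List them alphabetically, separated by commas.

isolate_24, isolate_39, isolate_45, isolate_46, isolate_58, isolate_87, isolate_88, isolate_90

Tracing isolate_46: it sits inside ((isolate_24,isolate_58),isolate_46).
Tracing isolate_90: it sits inside (isolate_90,isolate_39).
The smallest clade enclosing both is ((isolate_45,isolate_88),(isolate_90,isolate_39),(((isolate_24,isolate_58),isolate_46),isolate_87)); the answer is its 8 terminal taxa in alphabetical order.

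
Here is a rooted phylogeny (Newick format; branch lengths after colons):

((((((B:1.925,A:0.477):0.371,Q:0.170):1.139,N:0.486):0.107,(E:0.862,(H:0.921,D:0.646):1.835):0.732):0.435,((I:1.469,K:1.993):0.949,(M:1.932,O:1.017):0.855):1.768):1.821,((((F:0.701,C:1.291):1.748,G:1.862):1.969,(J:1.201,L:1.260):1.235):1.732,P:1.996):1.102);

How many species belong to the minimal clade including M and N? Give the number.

The MRCA of M and N is the node subtending (((((B,A),Q),N),(E,(H,D))),((I,K),(M,O))).
That clade contains 11 terminal taxa: A, B, D, E, H, I, K, M, N, O, Q.

11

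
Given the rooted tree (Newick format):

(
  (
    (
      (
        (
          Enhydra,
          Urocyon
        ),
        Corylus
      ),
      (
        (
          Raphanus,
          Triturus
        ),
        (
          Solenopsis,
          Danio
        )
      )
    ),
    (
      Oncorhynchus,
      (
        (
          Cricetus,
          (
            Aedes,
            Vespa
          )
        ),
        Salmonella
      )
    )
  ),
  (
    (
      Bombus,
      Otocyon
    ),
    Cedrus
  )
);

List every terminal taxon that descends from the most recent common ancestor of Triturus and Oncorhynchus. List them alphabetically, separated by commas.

Tracing Triturus: it sits inside (Raphanus,Triturus).
Tracing Oncorhynchus: it sits inside (Oncorhynchus,((Cricetus,(Aedes,Vespa)),Salmonella)).
The smallest clade enclosing both is ((((Enhydra,Urocyon),Corylus),((Raphanus,Triturus),(Solenopsis,Danio))),(Oncorhynchus,((Cricetus,(Aedes,Vespa)),Salmonella))); the answer is its 12 terminal taxa in alphabetical order.

Aedes, Corylus, Cricetus, Danio, Enhydra, Oncorhynchus, Raphanus, Salmonella, Solenopsis, Triturus, Urocyon, Vespa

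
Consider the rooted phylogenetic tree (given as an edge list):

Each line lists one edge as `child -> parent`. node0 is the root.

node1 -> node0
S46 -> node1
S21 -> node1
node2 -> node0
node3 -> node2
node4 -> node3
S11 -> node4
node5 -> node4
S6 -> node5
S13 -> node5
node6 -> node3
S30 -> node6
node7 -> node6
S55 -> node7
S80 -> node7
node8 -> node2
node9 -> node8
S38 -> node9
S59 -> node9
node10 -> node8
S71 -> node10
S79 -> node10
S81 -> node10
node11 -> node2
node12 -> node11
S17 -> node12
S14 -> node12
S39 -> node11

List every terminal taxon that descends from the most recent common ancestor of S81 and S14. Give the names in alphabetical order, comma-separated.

S11, S13, S14, S17, S30, S38, S39, S55, S59, S6, S71, S79, S80, S81

Tracing S81: it sits inside (S71,S79,S81).
Tracing S14: it sits inside (S17,S14).
The smallest clade enclosing both is (((S11,(S6,S13)),(S30,(S55,S80))),((S38,S59),(S71,S79,S81)),((S17,S14),S39)); the answer is its 14 terminal taxa in alphabetical order.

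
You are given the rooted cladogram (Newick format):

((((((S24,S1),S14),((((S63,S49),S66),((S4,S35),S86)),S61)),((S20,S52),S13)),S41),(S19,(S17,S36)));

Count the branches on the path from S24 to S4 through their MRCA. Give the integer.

8

The MRCA of S24 and S4 is the node subtending (((S24,S1),S14),((((S63,S49),S66),((S4,S35),S86)),S61)).
From S24 up to that node: 3 branches. From S4 up to the same node: 5 branches. Total: 3 + 5 = 8.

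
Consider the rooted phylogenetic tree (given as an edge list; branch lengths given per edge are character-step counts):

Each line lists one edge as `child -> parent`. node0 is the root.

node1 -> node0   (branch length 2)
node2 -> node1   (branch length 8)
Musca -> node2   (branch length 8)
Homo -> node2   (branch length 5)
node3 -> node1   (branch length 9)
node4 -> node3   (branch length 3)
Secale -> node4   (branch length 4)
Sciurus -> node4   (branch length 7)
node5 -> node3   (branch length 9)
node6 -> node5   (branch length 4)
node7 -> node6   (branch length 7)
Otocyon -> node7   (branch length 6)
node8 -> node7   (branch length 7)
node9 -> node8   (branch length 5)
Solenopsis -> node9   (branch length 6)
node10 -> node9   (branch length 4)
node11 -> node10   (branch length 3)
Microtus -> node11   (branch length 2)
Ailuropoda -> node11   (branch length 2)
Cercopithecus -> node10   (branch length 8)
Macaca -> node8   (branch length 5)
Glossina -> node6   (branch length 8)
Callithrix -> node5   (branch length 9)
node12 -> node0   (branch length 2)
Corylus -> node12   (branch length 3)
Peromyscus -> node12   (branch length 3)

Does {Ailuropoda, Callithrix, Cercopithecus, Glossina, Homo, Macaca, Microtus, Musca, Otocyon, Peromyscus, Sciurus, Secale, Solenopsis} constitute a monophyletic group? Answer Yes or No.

No

The MRCA of the listed taxa is the root, so the smallest clade containing them is the whole tree.
That clade also contains Corylus, which is not in the proposed group, so the group is not monophyletic.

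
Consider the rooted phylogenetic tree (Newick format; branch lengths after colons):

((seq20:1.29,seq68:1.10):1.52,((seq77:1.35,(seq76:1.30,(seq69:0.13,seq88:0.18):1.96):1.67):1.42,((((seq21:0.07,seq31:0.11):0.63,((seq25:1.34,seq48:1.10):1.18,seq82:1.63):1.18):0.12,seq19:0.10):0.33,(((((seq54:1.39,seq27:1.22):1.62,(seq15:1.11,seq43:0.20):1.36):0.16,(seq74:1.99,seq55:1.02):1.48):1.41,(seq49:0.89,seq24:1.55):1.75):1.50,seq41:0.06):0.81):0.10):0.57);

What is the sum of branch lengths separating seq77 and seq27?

The path runs seq77 → … → MRCA → … → seq27; the MRCA is the node subtending ((seq77,(seq76,(seq69,seq88))),((((seq21,seq31),((seq25,seq48),seq82)),seq19),(((((seq54,seq27),(seq15,seq43)),(seq74,seq55)),(seq49,seq24)),seq41))).
Branch lengths along that path: 1.35 + 1.42 + 0.10 + 0.81 + 1.50 + 1.41 + 0.16 + 1.62 + 1.22 = 9.59.

9.59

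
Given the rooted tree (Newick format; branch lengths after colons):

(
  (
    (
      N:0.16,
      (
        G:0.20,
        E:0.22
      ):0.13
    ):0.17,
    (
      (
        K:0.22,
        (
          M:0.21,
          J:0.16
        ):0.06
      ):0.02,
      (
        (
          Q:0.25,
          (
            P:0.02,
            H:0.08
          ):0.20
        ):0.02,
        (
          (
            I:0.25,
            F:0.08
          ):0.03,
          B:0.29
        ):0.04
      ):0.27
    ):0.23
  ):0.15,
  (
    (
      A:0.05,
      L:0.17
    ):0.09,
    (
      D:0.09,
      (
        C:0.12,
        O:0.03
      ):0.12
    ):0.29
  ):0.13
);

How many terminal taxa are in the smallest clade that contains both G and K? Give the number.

12

The MRCA of G and K is the node subtending ((N,(G,E)),((K,(M,J)),((Q,(P,H)),((I,F),B)))).
That clade contains 12 terminal taxa: B, E, F, G, H, I, J, K, M, N, P, Q.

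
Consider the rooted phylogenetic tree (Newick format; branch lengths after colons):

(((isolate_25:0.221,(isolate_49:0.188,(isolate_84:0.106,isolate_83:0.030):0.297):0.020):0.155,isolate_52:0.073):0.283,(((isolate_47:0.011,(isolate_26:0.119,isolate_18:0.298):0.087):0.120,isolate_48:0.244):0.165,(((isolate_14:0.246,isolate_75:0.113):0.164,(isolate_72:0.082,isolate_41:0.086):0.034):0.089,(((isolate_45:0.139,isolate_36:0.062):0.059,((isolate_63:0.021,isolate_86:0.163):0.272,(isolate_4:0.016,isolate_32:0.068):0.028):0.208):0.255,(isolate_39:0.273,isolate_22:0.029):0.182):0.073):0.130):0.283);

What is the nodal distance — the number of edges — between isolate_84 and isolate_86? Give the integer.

12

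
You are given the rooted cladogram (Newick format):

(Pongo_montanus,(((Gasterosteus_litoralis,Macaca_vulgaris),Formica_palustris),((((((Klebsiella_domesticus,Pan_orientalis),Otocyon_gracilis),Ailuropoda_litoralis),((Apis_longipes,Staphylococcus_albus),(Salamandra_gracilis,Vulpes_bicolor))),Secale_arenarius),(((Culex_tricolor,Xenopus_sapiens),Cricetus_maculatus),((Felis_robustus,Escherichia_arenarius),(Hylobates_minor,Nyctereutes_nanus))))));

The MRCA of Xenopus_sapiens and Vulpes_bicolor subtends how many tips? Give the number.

16

The MRCA of Xenopus_sapiens and Vulpes_bicolor is the node subtending ((((((Klebsiella_domesticus,Pan_orientalis),Otocyon_gracilis),Ailuropoda_litoralis),((Apis_longipes,Staphylococcus_albus),(Salamandra_gracilis,Vulpes_bicolor))),Secale_arenarius),(((Culex_tricolor,Xenopus_sapiens),Cricetus_maculatus),((Felis_robustus,Escherichia_arenarius),(Hylobates_minor,Nyctereutes_nanus)))).
That clade contains 16 terminal taxa: Ailuropoda_litoralis, Apis_longipes, Cricetus_maculatus, Culex_tricolor, Escherichia_arenarius, Felis_robustus, Hylobates_minor, Klebsiella_domesticus, Nyctereutes_nanus, Otocyon_gracilis, Pan_orientalis, Salamandra_gracilis, Secale_arenarius, Staphylococcus_albus, Vulpes_bicolor, Xenopus_sapiens.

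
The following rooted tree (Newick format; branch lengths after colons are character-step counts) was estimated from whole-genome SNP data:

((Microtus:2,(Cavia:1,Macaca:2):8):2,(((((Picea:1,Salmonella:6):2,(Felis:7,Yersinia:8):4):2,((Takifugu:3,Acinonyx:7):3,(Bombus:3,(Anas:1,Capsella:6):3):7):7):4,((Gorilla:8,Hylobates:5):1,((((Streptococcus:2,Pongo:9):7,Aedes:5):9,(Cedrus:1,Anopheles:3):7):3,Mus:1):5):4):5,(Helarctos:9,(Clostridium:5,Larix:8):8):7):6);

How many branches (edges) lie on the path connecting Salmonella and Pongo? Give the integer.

The MRCA of Salmonella and Pongo is the node subtending ((((Picea,Salmonella),(Felis,Yersinia)),((Takifugu,Acinonyx),(Bombus,(Anas,Capsella)))),((Gorilla,Hylobates),((((Streptococcus,Pongo),Aedes),(Cedrus,Anopheles)),Mus))).
From Salmonella up to that node: 4 branches. From Pongo up to the same node: 6 branches. Total: 4 + 6 = 10.

10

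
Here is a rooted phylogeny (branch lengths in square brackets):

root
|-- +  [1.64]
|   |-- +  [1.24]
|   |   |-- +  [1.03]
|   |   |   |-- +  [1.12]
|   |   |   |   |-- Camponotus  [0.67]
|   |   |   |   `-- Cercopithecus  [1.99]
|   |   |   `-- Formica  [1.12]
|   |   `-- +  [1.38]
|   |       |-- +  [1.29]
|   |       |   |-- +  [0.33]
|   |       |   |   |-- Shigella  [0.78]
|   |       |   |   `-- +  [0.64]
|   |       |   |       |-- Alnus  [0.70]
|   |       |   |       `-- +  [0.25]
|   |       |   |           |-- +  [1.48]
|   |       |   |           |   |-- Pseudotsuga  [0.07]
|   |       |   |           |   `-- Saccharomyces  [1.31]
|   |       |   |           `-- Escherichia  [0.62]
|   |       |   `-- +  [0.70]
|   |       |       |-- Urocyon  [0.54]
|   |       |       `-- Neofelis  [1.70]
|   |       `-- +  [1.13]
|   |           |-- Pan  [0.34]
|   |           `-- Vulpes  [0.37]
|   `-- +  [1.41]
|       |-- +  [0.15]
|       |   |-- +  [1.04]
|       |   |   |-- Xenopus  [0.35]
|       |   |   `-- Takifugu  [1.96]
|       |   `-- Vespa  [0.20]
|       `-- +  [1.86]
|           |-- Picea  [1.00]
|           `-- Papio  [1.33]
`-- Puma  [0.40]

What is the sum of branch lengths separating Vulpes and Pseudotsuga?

The path runs Vulpes → … → MRCA → … → Pseudotsuga; the MRCA is the node subtending (((Shigella,(Alnus,((Pseudotsuga,Saccharomyces),Escherichia))),(Urocyon,Neofelis)),(Pan,Vulpes)).
Branch lengths along that path: 0.37 + 1.13 + 1.29 + 0.33 + 0.64 + 0.25 + 1.48 + 0.07 = 5.56.

5.56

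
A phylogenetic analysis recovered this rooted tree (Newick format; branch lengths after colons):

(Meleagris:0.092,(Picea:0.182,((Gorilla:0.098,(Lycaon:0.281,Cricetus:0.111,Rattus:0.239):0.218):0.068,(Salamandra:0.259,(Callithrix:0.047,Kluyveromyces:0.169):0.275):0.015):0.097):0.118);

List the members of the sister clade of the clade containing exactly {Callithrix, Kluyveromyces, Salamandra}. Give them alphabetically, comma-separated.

Cricetus, Gorilla, Lycaon, Rattus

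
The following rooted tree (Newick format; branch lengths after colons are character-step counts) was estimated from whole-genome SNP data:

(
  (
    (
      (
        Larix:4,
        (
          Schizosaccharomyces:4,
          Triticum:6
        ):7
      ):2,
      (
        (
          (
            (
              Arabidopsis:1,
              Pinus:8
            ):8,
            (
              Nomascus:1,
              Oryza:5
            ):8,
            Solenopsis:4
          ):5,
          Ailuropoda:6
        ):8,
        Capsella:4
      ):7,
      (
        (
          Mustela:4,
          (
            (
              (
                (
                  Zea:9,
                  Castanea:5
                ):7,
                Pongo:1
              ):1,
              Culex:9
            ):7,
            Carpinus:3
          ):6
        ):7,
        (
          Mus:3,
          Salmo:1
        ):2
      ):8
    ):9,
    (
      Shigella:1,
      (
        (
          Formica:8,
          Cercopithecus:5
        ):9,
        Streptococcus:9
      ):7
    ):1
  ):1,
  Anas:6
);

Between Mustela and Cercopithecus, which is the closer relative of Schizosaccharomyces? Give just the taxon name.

Mustela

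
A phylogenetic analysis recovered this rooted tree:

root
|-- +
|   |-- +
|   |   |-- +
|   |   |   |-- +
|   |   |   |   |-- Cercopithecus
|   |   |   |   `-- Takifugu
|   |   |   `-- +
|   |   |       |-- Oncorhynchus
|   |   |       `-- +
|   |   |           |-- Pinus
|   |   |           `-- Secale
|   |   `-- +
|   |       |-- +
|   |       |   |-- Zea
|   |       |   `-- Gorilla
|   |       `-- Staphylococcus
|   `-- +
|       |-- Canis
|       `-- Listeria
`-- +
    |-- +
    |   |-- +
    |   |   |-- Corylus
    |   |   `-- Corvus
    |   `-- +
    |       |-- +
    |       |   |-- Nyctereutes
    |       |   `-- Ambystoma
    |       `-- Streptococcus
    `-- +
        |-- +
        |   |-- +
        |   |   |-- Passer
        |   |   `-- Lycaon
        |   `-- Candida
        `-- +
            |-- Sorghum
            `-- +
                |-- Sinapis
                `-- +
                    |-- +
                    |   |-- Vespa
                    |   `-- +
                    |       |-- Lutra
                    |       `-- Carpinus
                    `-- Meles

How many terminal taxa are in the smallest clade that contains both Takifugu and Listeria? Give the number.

10

The MRCA of Takifugu and Listeria is the node subtending ((((Cercopithecus,Takifugu),(Oncorhynchus,(Pinus,Secale))),((Zea,Gorilla),Staphylococcus)),(Canis,Listeria)).
That clade contains 10 terminal taxa: Canis, Cercopithecus, Gorilla, Listeria, Oncorhynchus, Pinus, Secale, Staphylococcus, Takifugu, Zea.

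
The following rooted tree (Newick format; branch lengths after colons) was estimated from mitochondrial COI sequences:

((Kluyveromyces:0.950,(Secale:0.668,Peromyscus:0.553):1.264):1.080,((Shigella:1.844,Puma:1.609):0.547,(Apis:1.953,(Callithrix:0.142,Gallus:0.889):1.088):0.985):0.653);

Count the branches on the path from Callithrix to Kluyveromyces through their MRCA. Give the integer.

The MRCA of Callithrix and Kluyveromyces is the root of the tree.
From Callithrix up to that node: 4 branches. From Kluyveromyces up to the same node: 2 branches. Total: 4 + 2 = 6.

6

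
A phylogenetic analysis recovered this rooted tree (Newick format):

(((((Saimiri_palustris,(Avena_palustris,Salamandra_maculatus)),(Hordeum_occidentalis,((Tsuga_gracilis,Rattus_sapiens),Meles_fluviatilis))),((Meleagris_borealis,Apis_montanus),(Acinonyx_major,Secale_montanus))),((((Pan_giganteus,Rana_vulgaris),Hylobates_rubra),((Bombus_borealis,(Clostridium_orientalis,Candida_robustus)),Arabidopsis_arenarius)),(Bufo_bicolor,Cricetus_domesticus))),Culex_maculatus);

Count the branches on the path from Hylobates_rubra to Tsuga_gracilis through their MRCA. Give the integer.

10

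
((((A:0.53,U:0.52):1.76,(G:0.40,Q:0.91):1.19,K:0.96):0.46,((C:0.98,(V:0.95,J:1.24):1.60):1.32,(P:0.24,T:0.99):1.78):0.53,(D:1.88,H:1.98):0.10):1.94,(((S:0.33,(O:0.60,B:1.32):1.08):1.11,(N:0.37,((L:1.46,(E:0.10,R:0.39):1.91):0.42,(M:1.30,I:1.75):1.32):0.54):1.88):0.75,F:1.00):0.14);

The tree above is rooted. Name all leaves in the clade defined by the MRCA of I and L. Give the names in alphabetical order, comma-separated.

Tracing I: it sits inside (M,I).
Tracing L: it sits inside (L,(E,R)).
The smallest clade enclosing both is ((L,(E,R)),(M,I)); the answer is its 5 terminal taxa in alphabetical order.

E, I, L, M, R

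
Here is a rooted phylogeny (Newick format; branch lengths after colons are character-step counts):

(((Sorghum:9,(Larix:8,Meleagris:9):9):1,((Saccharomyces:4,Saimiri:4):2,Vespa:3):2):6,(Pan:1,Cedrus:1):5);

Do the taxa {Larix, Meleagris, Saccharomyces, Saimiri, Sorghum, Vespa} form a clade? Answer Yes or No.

Yes

The most recent common ancestor of these taxa subtends ((Sorghum,(Larix,Meleagris)),((Saccharomyces,Saimiri),Vespa)).
That clade has exactly 6 tips — every listed taxon and nothing else — so the group is monophyletic.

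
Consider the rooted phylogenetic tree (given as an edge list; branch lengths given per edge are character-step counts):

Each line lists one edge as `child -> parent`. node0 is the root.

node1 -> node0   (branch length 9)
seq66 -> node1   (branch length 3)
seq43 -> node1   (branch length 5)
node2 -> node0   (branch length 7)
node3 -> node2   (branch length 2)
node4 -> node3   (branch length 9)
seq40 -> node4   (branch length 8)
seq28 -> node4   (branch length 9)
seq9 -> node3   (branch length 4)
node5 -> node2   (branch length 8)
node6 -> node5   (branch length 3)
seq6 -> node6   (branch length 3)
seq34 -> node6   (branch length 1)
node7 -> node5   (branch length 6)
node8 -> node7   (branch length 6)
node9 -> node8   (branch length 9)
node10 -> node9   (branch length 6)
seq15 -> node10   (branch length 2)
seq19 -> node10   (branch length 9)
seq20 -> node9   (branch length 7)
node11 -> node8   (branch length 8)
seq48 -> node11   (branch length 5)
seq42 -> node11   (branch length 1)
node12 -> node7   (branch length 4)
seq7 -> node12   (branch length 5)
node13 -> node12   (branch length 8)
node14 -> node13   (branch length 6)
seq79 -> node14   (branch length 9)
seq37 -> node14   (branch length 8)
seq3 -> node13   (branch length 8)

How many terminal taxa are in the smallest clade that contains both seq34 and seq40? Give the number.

14

The MRCA of seq34 and seq40 is the node subtending (((seq40,seq28),seq9),((seq6,seq34),((((seq15,seq19),seq20),(seq48,seq42)),(seq7,((seq79,seq37),seq3))))).
That clade contains 14 terminal taxa: seq15, seq19, seq20, seq28, seq3, seq34, seq37, seq40, seq42, seq48, seq6, seq7, seq79, seq9.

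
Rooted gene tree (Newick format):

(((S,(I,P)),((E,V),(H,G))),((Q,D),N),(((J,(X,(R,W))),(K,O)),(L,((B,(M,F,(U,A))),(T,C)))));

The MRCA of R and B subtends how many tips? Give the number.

The MRCA of R and B is the node subtending (((J,(X,(R,W))),(K,O)),(L,((B,(M,F,(U,A))),(T,C)))).
That clade contains 14 terminal taxa: A, B, C, F, J, K, L, M, O, R, T, U, W, X.

14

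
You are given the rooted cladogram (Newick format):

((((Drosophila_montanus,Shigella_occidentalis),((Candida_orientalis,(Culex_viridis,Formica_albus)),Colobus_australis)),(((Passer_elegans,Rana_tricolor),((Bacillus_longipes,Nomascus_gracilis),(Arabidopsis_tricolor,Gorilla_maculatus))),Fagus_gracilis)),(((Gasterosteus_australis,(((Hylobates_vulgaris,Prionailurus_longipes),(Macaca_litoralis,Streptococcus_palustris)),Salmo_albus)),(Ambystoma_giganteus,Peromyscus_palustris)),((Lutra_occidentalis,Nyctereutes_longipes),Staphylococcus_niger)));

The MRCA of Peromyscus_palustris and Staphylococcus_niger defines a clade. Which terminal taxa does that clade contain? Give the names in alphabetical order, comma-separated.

Tracing Peromyscus_palustris: it sits inside (Ambystoma_giganteus,Peromyscus_palustris).
Tracing Staphylococcus_niger: it sits inside ((Lutra_occidentalis,Nyctereutes_longipes),Staphylococcus_niger).
The smallest clade enclosing both is (((Gasterosteus_australis,(((Hylobates_vulgaris,Prionailurus_longipes),(Macaca_litoralis,Streptococcus_palustris)),Salmo_albus)),(Ambystoma_giganteus,Peromyscus_palustris)),((Lutra_occidentalis,Nyctereutes_longipes),Staphylococcus_niger)); the answer is its 11 terminal taxa in alphabetical order.

Ambystoma_giganteus, Gasterosteus_australis, Hylobates_vulgaris, Lutra_occidentalis, Macaca_litoralis, Nyctereutes_longipes, Peromyscus_palustris, Prionailurus_longipes, Salmo_albus, Staphylococcus_niger, Streptococcus_palustris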